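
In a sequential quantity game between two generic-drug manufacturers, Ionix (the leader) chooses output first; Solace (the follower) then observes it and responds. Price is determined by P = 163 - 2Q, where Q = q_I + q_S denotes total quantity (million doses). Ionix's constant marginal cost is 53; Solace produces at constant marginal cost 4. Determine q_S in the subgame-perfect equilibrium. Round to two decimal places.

Solve by backward induction. Given q_I, the follower Solace maximises π_S = (163 - 2q_I - 2q_S)q_S - 4q_S.
∂π_S/∂q_S = 159 - 2q_I - 4q_S = 0 gives the reaction function q_S = (159 - 2q_I)/4.
The leader anticipates this reaction. Substituting into P = 163 - 2Q gives P = 167/2 - q_I, so π_I = (167/2 - q_I)q_I - 53q_I.
The leader's first-order condition 61/2 - 2q_I = 0 yields q_I = 61/4.
Then q_S = (159 - 2·(61/4))/4 = 257/8.

32.13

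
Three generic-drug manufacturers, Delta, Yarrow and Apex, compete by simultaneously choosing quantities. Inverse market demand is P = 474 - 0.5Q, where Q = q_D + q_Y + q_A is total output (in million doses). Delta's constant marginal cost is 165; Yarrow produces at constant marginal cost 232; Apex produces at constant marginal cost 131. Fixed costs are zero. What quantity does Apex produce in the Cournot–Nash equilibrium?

Delta's profit: π_D = (474 - 0.5Q)q_D - (165q_D). Setting ∂π_D/∂q_D = 0: 309 - q_D - (1/2)(q_Y + q_A) = 0.
Yarrow's profit: π_Y = (474 - 0.5Q)q_Y - (232q_Y). Setting ∂π_Y/∂q_Y = 0: 242 - q_Y - (1/2)(q_D + q_A) = 0.
Apex's first-order condition: 343 - q_A - (1/2)(q_D + q_Y) = 0.
Summing all 3 equations gives 894 − 2Q = 0, hence Q = 447.
Back-substituting: q_D = (309 − 447/2)/(1/2) = 171, q_Y = (242 − 447/2)/(1/2) = 37, q_A = (343 − 447/2)/(1/2) = 239.

239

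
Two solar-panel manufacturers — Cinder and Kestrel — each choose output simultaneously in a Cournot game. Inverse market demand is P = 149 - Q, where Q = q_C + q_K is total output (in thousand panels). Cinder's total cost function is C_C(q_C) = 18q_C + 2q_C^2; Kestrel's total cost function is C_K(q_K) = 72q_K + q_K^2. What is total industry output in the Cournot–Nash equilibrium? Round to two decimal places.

Cinder's profit: π_C = (149 - Q)q_C - (18q_C + 2q_C²). Setting ∂π_C/∂q_C = 0: 131 - 6q_C - (q_K) = 0.
Kestrel's profit: π_K = (149 - Q)q_K - (72q_K + q_K²). Setting ∂π_K/∂q_K = 0: 77 - 4q_K - (q_C) = 0.
Best responses: q_C = (131 - q_K)/6, q_K = (77 - q_C)/4.
Solving the pair: q_C = 447/23, q_K = 331/23.
Total output Q = 447/23 + 331/23 = 778/23.

33.83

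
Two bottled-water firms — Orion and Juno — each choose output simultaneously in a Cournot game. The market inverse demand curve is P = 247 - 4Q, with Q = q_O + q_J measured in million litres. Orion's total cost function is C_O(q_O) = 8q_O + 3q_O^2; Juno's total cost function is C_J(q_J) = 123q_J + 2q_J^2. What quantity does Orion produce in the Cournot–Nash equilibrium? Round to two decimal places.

15.61

Orion's profit: π_O = (247 - 4Q)q_O - (8q_O + 3q_O²). Setting ∂π_O/∂q_O = 0: 239 - 14q_O - 4(q_J) = 0.
Juno's profit: π_J = (247 - 4Q)q_J - (123q_J + 2q_J²). Setting ∂π_J/∂q_J = 0: 124 - 12q_J - 4(q_O) = 0.
So q_O = (239 - 4q_J)/14 and q_J = (124 - 4q_O)/12.
Substituting one into the other gives q_O = 593/38 and q_J = 195/38.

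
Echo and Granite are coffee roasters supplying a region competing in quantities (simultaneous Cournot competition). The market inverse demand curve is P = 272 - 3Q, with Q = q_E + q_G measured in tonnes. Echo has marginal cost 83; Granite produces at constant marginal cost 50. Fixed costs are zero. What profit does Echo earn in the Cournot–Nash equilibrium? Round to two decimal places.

Echo's profit: π_E = (272 - 3Q)q_E - (83q_E). Setting ∂π_E/∂q_E = 0: 189 - 6q_E - 3(q_G) = 0.
Granite's profit: π_G = (272 - 3Q)q_G - (50q_G). Setting ∂π_G/∂q_G = 0: 222 - 6q_G - 3(q_E) = 0.
So q_E = (189 - 3q_G)/6 and q_G = (222 - 3q_E)/6.
Substituting one into the other gives q_E = 52/3 and q_G = 85/3.
Price P = 272 - 3·(137/3) = 135.
Echo's profit: (135 - 83)·(52/3) = 901.3333.

901.33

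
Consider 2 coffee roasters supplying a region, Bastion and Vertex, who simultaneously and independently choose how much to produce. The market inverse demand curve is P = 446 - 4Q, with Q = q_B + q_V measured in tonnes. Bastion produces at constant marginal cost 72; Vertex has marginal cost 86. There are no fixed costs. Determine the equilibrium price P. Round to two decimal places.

201.33

Bastion's profit: π_B = (446 - 4Q)q_B - (72q_B). Setting ∂π_B/∂q_B = 0: 374 - 8q_B - 4(q_V) = 0.
Vertex's first-order condition: 360 - 8q_V - 4(q_B) = 0.
Rearranging gives the reaction functions q_B = (374 - 4q_V)/8 and q_V = (360 - 4q_B)/8.
Substituting one into the other gives q_B = 97/3 and q_V = 173/6.
Total output Q = 367/6, so price P = 446 - 4·(367/6) = 604/3.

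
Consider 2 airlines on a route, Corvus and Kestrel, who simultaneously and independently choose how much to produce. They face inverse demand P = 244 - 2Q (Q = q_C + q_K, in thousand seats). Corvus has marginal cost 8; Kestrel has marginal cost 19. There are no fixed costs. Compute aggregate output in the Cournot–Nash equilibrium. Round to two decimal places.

76.83

Corvus's profit: π_C = (244 - 2Q)q_C - (8q_C). Setting ∂π_C/∂q_C = 0: 236 - 4q_C - 2(q_K) = 0.
Kestrel's first-order condition: 225 - 4q_K - 2(q_C) = 0.
Rearranging gives the reaction functions q_C = (236 - 2q_K)/4 and q_K = (225 - 2q_C)/4.
Substituting one into the other gives q_C = 247/6 and q_K = 107/3.
Total output Q = 247/6 + 107/3 = 461/6.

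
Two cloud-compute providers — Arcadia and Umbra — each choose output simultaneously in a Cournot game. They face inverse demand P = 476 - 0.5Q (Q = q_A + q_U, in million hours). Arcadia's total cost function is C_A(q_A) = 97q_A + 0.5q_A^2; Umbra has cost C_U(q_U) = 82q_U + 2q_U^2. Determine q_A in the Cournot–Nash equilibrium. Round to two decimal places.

174.15

Arcadia's profit: π_A = (476 - 0.5Q)q_A - (97q_A + (1/2)q_A²). Setting ∂π_A/∂q_A = 0: 379 - 2q_A - (1/2)(q_U) = 0.
Umbra's first-order condition: 394 - 5q_U - (1/2)(q_A) = 0.
Best responses: q_A = (379 - (1/2)q_U)/2, q_U = (394 - (1/2)q_A)/5.
Substituting one into the other gives q_A = 174.1538 and q_U = 798/13.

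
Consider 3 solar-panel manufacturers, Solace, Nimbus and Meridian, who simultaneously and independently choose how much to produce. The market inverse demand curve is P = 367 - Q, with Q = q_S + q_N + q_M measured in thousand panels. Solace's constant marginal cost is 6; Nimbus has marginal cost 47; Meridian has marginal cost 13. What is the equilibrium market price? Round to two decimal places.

Solace's profit: π_S = (367 - Q)q_S - (6q_S). Setting ∂π_S/∂q_S = 0: 361 - 2q_S - (q_N + q_M) = 0.
Nimbus's first-order condition: 320 - 2q_N - (q_S + q_M) = 0.
Meridian's first-order condition: 354 - 2q_M - (q_S + q_N) = 0.
Summing all 3 equations gives 1035 − 4Q = 0, hence Q = 1035/4.
Back-substituting: q_S = (361 − 1035/4) = 409/4, q_N = (320 − 1035/4) = 245/4, q_M = (354 − 1035/4) = 381/4.
Total output Q = 1035/4, so price P = 367 - 1035/4 = 433/4.

108.25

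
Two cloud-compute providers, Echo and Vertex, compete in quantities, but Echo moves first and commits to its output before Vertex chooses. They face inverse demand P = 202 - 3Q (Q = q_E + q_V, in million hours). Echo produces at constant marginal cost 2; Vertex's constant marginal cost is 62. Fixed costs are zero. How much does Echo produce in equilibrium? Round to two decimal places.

43.33

Solve by backward induction. Given q_E, the follower Vertex maximises π_V = (202 - 3q_E - 3q_V)q_V - 62q_V.
∂π_V/∂q_V = 140 - 3q_E - 6q_V = 0 gives the reaction function q_V = (140 - 3q_E)/6.
The leader anticipates this reaction. Substituting into P = 202 - 3Q gives P = 132 - (3/2)q_E, so π_E = (132 - (3/2)q_E)q_E - 2q_E.
Leader FOC: 130 - 3q_E = 0, so q_E = 130/3.
Then q_V = (140 - 3·(130/3))/6 = 5/3.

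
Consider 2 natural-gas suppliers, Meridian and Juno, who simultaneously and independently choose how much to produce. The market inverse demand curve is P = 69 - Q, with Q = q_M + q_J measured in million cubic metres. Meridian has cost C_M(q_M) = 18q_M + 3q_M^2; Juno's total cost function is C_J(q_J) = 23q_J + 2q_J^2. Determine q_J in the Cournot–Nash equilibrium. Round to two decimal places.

Meridian's profit: π_M = (69 - Q)q_M - (18q_M + 3q_M²). Setting ∂π_M/∂q_M = 0: 51 - 8q_M - (q_J) = 0.
Juno's first-order condition: 46 - 6q_J - (q_M) = 0.
So q_M = (51 - q_J)/8 and q_J = (46 - q_M)/6.
Solving the pair: q_M = 260/47, q_J = 317/47.

6.74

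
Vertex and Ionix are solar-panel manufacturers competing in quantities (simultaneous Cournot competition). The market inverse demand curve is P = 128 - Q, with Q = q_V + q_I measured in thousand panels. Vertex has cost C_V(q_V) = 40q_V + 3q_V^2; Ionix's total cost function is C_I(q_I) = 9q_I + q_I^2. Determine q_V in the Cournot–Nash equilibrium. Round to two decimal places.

7.52

Vertex's profit: π_V = (128 - Q)q_V - (40q_V + 3q_V²). Setting ∂π_V/∂q_V = 0: 88 - 8q_V - (q_I) = 0.
Ionix's first-order condition: 119 - 4q_I - (q_V) = 0.
So q_V = (88 - q_I)/8 and q_I = (119 - q_V)/4.
Solving the pair: q_V = 233/31, q_I = 864/31.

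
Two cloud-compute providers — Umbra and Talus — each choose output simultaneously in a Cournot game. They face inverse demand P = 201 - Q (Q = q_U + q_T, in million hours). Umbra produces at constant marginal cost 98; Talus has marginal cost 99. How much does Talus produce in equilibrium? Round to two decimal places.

33.67

Umbra's profit: π_U = (201 - Q)q_U - (98q_U). Setting ∂π_U/∂q_U = 0: 103 - 2q_U - (q_T) = 0.
Talus's profit: π_T = (201 - Q)q_T - (99q_T). Setting ∂π_T/∂q_T = 0: 102 - 2q_T - (q_U) = 0.
Best responses: q_U = (103 - q_T)/2, q_T = (102 - q_U)/2.
Solving the pair: q_U = 104/3, q_T = 101/3.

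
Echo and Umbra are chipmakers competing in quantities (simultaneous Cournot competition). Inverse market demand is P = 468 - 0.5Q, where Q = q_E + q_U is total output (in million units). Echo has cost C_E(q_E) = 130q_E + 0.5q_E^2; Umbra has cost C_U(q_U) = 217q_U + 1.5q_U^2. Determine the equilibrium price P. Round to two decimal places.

367.39

Echo's profit: π_E = (468 - 0.5Q)q_E - (130q_E + (1/2)q_E²). Setting ∂π_E/∂q_E = 0: 338 - 2q_E - (1/2)(q_U) = 0.
Umbra's first-order condition: 251 - 4q_U - (1/2)(q_E) = 0.
Best responses: q_E = (338 - (1/2)q_U)/2, q_U = (251 - (1/2)q_E)/4.
Solving the pair: q_E = 158.2581, q_U = 1332/31.
Total output Q = 201.2258, so price P = 468 - (1/2)·201.2258 = 367.3871.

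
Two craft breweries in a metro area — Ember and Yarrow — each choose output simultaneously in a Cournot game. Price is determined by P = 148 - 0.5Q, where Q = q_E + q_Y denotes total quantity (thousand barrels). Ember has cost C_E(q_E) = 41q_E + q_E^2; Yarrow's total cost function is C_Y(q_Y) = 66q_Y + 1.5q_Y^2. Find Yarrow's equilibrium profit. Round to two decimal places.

Ember's profit: π_E = (148 - 0.5Q)q_E - (41q_E + q_E²). Setting ∂π_E/∂q_E = 0: 107 - 3q_E - (1/2)(q_Y) = 0.
Yarrow's profit: π_Y = (148 - 0.5Q)q_Y - (66q_Y + (3/2)q_Y²). Setting ∂π_Y/∂q_Y = 0: 82 - 4q_Y - (1/2)(q_E) = 0.
Rearranging gives the reaction functions q_E = (107 - (1/2)q_Y)/3 and q_Y = (82 - (1/2)q_E)/4.
Solving the pair: q_E = 1548/47, q_Y = 770/47.
Price P = 148 - (1/2)·49.3191 = 123.3404.
Yarrow's profit: 123.3404·(770/47) - 66·(770/47) - (3/2)(770/47)² = 536.8040.

536.80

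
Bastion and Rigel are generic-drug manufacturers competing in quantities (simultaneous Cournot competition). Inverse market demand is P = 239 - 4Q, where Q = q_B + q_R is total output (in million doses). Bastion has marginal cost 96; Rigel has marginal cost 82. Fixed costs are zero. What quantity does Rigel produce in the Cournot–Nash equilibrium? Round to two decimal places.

14.25

Bastion's profit: π_B = (239 - 4Q)q_B - (96q_B). Setting ∂π_B/∂q_B = 0: 143 - 8q_B - 4(q_R) = 0.
Rigel's first-order condition: 157 - 8q_R - 4(q_B) = 0.
Best responses: q_B = (143 - 4q_R)/8, q_R = (157 - 4q_B)/8.
Substituting one into the other gives q_B = 43/4 and q_R = 57/4.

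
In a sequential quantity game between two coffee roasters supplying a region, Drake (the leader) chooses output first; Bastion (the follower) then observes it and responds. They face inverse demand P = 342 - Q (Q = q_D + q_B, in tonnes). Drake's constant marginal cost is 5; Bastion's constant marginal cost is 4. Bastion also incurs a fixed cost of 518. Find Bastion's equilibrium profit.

The follower Bastion best-responds to any q_D: π_B = (342 - Q)q_B - 4q_B.
∂π_B/∂q_B = 338 - q_D - 2q_B = 0 gives the reaction function q_B = (338 - q_D)/2.
Drake substitutes q_B(q_D) into its own profit: π_D = q_D(342 - q_D - (338 - q_D)/2) - 5q_D = (173 - (1/2)q_D)q_D - 5q_D.
The leader's first-order condition 168 - q_D = 0 yields q_D = 168.
Then q_B = (338 - 168)/2 = 85.
Price P = 342 - 253 = 89.
Bastion's profit: (89 - 4)·85 - 518 = 6707.

6707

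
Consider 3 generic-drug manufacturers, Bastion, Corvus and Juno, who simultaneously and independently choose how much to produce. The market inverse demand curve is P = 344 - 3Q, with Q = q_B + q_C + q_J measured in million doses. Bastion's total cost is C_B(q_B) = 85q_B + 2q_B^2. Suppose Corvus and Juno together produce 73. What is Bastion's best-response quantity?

4

With rivals' combined output fixed at 73, Bastion's profit is π_B = (344 - 3·73 - 3q_B)q_B - (85q_B + 2q_B²) = (125 - 3q_B)q_B - (85q_B + 2q_B²).
∂π_B/∂q_B = 40 - 10q_B = 0, so q_B = 4.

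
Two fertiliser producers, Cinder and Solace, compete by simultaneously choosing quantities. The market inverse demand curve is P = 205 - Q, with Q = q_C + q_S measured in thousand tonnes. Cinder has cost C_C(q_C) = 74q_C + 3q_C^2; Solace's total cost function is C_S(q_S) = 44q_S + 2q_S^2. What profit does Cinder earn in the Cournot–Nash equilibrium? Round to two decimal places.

707.33

Cinder's profit: π_C = (205 - Q)q_C - (74q_C + 3q_C²). Setting ∂π_C/∂q_C = 0: 131 - 8q_C - (q_S) = 0.
Solace's first-order condition: 161 - 6q_S - (q_C) = 0.
Best responses: q_C = (131 - q_S)/8, q_S = (161 - q_C)/6.
Substituting one into the other gives q_C = 625/47 and q_S = 1157/47.
Price P = 205 - 1782/47 = 167.0851.
Cinder's profit: 167.0851·(625/47) - 74·(625/47) - 3(625/47)² = 707.3336.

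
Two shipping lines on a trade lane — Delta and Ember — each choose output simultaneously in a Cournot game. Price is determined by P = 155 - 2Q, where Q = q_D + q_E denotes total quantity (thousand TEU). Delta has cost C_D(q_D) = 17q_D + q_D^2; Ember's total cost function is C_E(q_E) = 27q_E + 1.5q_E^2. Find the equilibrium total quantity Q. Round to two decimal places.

Delta's profit: π_D = (155 - 2Q)q_D - (17q_D + q_D²). Setting ∂π_D/∂q_D = 0: 138 - 6q_D - 2(q_E) = 0.
Ember's first-order condition: 128 - 7q_E - 2(q_D) = 0.
Best responses: q_D = (138 - 2q_E)/6, q_E = (128 - 2q_D)/7.
Substituting one into the other gives q_D = 355/19 and q_E = 246/19.
Total output Q = 355/19 + 246/19 = 601/19.

31.63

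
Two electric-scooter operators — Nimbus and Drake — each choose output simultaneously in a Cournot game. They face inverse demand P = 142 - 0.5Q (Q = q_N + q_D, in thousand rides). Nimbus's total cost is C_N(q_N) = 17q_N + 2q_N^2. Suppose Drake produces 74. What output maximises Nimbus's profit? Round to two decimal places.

17.60

With the rival's output fixed at 74, Nimbus's profit is π_N = (142 - (1/2)·74 - (1/2)q_N)q_N - (17q_N + 2q_N²) = (105 - (1/2)q_N)q_N - (17q_N + 2q_N²).
∂π_N/∂q_N = 88 - 5q_N = 0, so q_N = 88/5.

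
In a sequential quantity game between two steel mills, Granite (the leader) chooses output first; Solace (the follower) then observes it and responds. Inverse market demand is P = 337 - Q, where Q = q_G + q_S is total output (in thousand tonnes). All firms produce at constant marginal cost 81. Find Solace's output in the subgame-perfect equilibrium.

64

The follower Solace best-responds to any q_G: π_S = (337 - Q)q_S - 81q_S.
∂π_S/∂q_S = 256 - q_G - 2q_S = 0 gives the reaction function q_S = (256 - q_G)/2.
The leader anticipates this reaction. Substituting into P = 337 - Q gives P = 209 - (1/2)q_G, so π_G = (209 - (1/2)q_G)q_G - 81q_G.
Maximising: ∂π_G/∂q_G = 128 - q_G = 0, giving q_G = 128.
Then q_S = (256 - 128)/2 = 64.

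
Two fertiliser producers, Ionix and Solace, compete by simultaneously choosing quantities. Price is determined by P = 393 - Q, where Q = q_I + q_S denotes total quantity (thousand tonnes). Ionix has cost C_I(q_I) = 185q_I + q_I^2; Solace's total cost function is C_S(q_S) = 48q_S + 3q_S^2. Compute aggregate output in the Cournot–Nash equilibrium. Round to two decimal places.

80.35

Ionix's profit: π_I = (393 - Q)q_I - (185q_I + q_I²). Setting ∂π_I/∂q_I = 0: 208 - 4q_I - (q_S) = 0.
Solace's first-order condition: 345 - 8q_S - (q_I) = 0.
Rearranging gives the reaction functions q_I = (208 - q_S)/4 and q_S = (345 - q_I)/8.
Solving the pair: q_I = 1319/31, q_S = 1172/31.
Total output Q = 1319/31 + 1172/31 = 80.3548.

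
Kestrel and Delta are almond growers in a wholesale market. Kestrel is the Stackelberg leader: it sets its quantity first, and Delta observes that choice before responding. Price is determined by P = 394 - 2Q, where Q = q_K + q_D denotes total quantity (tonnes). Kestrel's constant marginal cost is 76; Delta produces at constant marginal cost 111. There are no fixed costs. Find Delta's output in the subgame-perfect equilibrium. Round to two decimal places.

Solve by backward induction. Given q_K, the follower Delta maximises π_D = (394 - 2q_K - 2q_D)q_D - 111q_D.
∂π_D/∂q_D = 283 - 2q_K - 4q_D = 0 gives the reaction function q_D = (283 - 2q_K)/4.
The leader anticipates this reaction. Substituting into P = 394 - 2Q gives P = 505/2 - q_K, so π_K = (505/2 - q_K)q_K - 76q_K.
Maximising: ∂π_K/∂q_K = 353/2 - 2q_K = 0, giving q_K = 353/4.
Then q_D = (283 - 2·(353/4))/4 = 213/8.

26.63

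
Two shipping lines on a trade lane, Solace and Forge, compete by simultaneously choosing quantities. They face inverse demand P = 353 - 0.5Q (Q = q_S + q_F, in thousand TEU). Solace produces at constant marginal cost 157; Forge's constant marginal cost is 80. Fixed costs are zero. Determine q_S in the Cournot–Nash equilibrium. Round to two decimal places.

Solace's profit: π_S = (353 - 0.5Q)q_S - (157q_S). Setting ∂π_S/∂q_S = 0: 196 - q_S - (1/2)(q_F) = 0.
Forge's first-order condition: 273 - q_F - (1/2)(q_S) = 0.
Best responses: q_S = (196 - (1/2)q_F), q_F = (273 - (1/2)q_S).
Substituting one into the other gives q_S = 238/3 and q_F = 700/3.

79.33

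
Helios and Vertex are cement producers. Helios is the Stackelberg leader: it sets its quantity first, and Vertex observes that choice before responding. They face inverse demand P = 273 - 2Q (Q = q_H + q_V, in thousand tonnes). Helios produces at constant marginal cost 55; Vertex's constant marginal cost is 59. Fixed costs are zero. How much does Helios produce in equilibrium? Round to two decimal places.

55.50

Solve by backward induction. Given q_H, the follower Vertex maximises π_V = (273 - 2q_H - 2q_V)q_V - 59q_V.
Setting the follower's marginal profit to zero, 214 - 2q_H - 4q_V = 0, i.e. q_V = (214 - 2q_H)/4.
The leader anticipates this reaction. Substituting into P = 273 - 2Q gives P = 166 - q_H, so π_H = (166 - q_H)q_H - 55q_H.
Leader FOC: 111 - 2q_H = 0, so q_H = 111/2.
Then q_V = (214 - 2·(111/2))/4 = 103/4.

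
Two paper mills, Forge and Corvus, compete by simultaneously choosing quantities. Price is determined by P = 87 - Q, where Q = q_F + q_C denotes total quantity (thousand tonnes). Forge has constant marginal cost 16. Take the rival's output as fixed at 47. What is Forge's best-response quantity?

12

With the rival's output fixed at 47, Forge's profit is π_F = (87 - 47 - q_F)q_F - (16q_F) = (40 - q_F)q_F - (16q_F).
∂π_F/∂q_F = 24 - 2q_F = 0, so q_F = 12.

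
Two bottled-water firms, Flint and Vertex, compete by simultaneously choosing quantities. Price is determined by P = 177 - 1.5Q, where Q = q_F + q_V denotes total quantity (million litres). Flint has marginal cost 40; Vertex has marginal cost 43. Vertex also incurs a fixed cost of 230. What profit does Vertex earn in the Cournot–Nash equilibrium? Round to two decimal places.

Flint's profit: π_F = (177 - 1.5Q)q_F - (40q_F). Setting ∂π_F/∂q_F = 0: 137 - 3q_F - (3/2)(q_V) = 0.
Vertex's first-order condition: 134 - 3q_V - (3/2)(q_F) = 0.
Rearranging gives the reaction functions q_F = (137 - (3/2)q_V)/3 and q_V = (134 - (3/2)q_F)/3.
Substituting one into the other gives q_F = 280/9 and q_V = 262/9.
Price P = 177 - (3/2)·(542/9) = 260/3.
Vertex's profit: (260/3 - 43)·(262/9) - 230 = 1041.1852.

1041.19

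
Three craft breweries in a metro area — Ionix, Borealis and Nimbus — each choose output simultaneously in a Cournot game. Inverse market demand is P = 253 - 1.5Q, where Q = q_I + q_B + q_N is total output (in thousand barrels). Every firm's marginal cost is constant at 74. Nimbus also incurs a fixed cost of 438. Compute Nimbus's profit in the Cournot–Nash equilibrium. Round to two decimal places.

897.04

A representative firm's profit is π_i = q_i(253 - 1.5Q) - 74q_i.
Setting ∂π_i/∂q_i = 0 with rivals' quantities fixed: 179 - 3q_i - (3/2)·Σ_{j≠i} q_j = 0.
With identical firms every q_j equals q_i, so Σ_{j≠i} q_j = 2q_i and 179 = 6q_i, giving q_i = 179/6.
Price P = 253 - (3/2)·(179/2) = 475/4.
Nimbus's profit: (475/4 - 74)·(179/6) - 438 = 897.0417.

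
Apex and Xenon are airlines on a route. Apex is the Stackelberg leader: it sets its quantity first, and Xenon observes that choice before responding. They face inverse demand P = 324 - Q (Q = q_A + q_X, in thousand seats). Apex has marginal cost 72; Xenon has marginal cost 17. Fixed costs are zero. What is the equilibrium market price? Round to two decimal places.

Solve by backward induction. Given q_A, the follower Xenon maximises π_X = (324 - q_A - q_X)q_X - 17q_X.
Setting the follower's marginal profit to zero, 307 - q_A - 2q_X = 0, i.e. q_X = (307 - q_A)/2.
Apex substitutes q_X(q_A) into its own profit: π_A = q_A(324 - q_A - (307 - q_A)/2) - 72q_A = (341/2 - (1/2)q_A)q_A - 72q_A.
Leader FOC: 197/2 - q_A = 0, so q_A = 197/2.
Then q_X = (307 - 197/2)/2 = 417/4.
Total output Q = 811/4, so price P = 324 - 811/4 = 485/4.

121.25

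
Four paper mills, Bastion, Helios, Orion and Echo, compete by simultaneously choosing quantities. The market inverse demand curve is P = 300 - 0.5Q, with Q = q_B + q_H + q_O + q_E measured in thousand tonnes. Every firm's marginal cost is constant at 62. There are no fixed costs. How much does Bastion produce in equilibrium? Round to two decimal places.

95.20

A representative firm's profit is π_i = q_i(300 - 0.5Q) - 62q_i.
Setting ∂π_i/∂q_i = 0 with rivals' quantities fixed: 238 - q_i - (1/2)·Σ_{j≠i} q_j = 0.
With identical firms every q_j equals q_i, so Σ_{j≠i} q_j = 3q_i and 238 = (5/2)q_i, giving q_i = 476/5.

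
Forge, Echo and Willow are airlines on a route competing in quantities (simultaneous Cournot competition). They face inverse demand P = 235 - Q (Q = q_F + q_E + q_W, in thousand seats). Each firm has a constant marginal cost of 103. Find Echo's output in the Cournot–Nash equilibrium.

Each firm earns π_i = (235 - Q)q_i - 103q_i.
First-order condition (treating rivals' output as given): 132 - 2q_i - Σ_{j≠i} q_j = 0.
By symmetry each firm produces the same amount; substituting Σ_{j≠i} q_j = 2q_i yields q_i = 132/4 = 33.

33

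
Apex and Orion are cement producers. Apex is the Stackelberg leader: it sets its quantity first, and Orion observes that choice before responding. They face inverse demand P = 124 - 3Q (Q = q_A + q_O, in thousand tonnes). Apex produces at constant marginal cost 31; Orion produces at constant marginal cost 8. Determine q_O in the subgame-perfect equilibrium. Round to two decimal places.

The follower Orion best-responds to any q_A: π_O = (124 - 3Q)q_O - 8q_O.
Follower FOC: 116 - 3q_A - 6q_O = 0, so q_O(q_A) = (116 - 3q_A)/6.
The leader anticipates this reaction. Substituting into P = 124 - 3Q gives P = 66 - (3/2)q_A, so π_A = (66 - (3/2)q_A)q_A - 31q_A.
Maximising: ∂π_A/∂q_A = 35 - 3q_A = 0, giving q_A = 35/3.
Then q_O = (116 - 3·(35/3))/6 = 27/2.

13.50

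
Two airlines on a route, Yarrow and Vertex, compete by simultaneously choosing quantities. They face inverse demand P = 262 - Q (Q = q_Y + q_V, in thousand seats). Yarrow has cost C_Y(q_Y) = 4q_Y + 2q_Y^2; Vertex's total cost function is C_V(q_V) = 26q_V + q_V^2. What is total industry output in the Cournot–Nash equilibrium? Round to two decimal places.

Yarrow's profit: π_Y = (262 - Q)q_Y - (4q_Y + 2q_Y²). Setting ∂π_Y/∂q_Y = 0: 258 - 6q_Y - (q_V) = 0.
Vertex's first-order condition: 236 - 4q_V - (q_Y) = 0.
Best responses: q_Y = (258 - q_V)/6, q_V = (236 - q_Y)/4.
Solving the pair: q_Y = 796/23, q_V = 1158/23.
Total output Q = 796/23 + 1158/23 = 1954/23.

84.96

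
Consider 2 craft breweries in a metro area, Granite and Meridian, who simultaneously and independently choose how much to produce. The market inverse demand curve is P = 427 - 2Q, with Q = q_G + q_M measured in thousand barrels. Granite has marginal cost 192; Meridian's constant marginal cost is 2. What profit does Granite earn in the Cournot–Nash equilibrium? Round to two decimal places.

112.50

Granite's profit: π_G = (427 - 2Q)q_G - (192q_G). Setting ∂π_G/∂q_G = 0: 235 - 4q_G - 2(q_M) = 0.
Meridian's profit: π_M = (427 - 2Q)q_M - (2q_M). Setting ∂π_M/∂q_M = 0: 425 - 4q_M - 2(q_G) = 0.
Best responses: q_G = (235 - 2q_M)/4, q_M = (425 - 2q_G)/4.
Substituting one into the other gives q_G = 15/2 and q_M = 205/2.
Price P = 427 - 2·110 = 207.
Granite's profit: (207 - 192)·(15/2) = 225/2.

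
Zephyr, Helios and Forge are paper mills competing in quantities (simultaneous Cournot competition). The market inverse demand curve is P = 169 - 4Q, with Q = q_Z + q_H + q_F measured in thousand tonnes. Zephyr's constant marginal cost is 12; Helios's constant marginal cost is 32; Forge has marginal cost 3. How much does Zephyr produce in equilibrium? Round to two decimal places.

Zephyr's profit: π_Z = (169 - 4Q)q_Z - (12q_Z). Setting ∂π_Z/∂q_Z = 0: 157 - 8q_Z - 4(q_H + q_F) = 0.
Helios's profit: π_H = (169 - 4Q)q_H - (32q_H). Setting ∂π_H/∂q_H = 0: 137 - 8q_H - 4(q_Z + q_F) = 0.
Forge's first-order condition: 166 - 8q_F - 4(q_Z + q_H) = 0.
Summing all 3 equations gives 460 − 16Q = 0, hence Q = 115/4.
Back-substituting: q_Z = (157 − 115)/4 = 21/2, q_H = (137 − 115)/4 = 11/2, q_F = (166 − 115)/4 = 51/4.

10.50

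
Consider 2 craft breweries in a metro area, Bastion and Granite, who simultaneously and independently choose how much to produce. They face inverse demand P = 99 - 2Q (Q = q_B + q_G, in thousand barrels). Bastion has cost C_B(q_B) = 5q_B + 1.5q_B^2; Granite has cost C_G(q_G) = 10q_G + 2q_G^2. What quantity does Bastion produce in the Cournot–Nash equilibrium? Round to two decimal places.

11.04

Bastion's profit: π_B = (99 - 2Q)q_B - (5q_B + (3/2)q_B²). Setting ∂π_B/∂q_B = 0: 94 - 7q_B - 2(q_G) = 0.
Granite's first-order condition: 89 - 8q_G - 2(q_B) = 0.
So q_B = (94 - 2q_G)/7 and q_G = (89 - 2q_B)/8.
Substituting one into the other gives q_B = 287/26 and q_G = 435/52.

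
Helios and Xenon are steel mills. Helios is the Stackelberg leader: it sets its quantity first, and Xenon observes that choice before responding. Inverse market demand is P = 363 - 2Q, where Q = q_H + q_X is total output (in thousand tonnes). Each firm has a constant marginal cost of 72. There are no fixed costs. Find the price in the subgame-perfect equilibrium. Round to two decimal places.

144.75

Solve by backward induction. Given q_H, the follower Xenon maximises π_X = (363 - 2q_H - 2q_X)q_X - 72q_X.
Follower FOC: 291 - 2q_H - 4q_X = 0, so q_X(q_H) = (291 - 2q_H)/4.
Helios substitutes q_X(q_H) into its own profit: π_H = q_H(363 - 2q_H - (291 - 2q_H)/2) - 72q_H = (435/2 - q_H)q_H - 72q_H.
Leader FOC: 291/2 - 2q_H = 0, so q_H = 291/4.
Then q_X = (291 - 2·(291/4))/4 = 291/8.
Total output Q = 873/8, so price P = 363 - 2·(873/8) = 579/4.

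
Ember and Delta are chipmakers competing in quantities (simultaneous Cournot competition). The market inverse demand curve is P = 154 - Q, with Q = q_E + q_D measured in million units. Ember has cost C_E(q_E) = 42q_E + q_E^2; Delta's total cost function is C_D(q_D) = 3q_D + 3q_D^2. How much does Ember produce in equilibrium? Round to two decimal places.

Ember's profit: π_E = (154 - Q)q_E - (42q_E + q_E²). Setting ∂π_E/∂q_E = 0: 112 - 4q_E - (q_D) = 0.
Delta's profit: π_D = (154 - Q)q_D - (3q_D + 3q_D²). Setting ∂π_D/∂q_D = 0: 151 - 8q_D - (q_E) = 0.
Rearranging gives the reaction functions q_E = (112 - q_D)/4 and q_D = (151 - q_E)/8.
Solving the pair: q_E = 745/31, q_D = 492/31.

24.03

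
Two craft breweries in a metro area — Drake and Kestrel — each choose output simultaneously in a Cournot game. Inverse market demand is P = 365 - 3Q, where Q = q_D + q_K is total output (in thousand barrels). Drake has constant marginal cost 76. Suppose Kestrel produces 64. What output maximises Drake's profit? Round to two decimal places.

With the rival's output fixed at 64, Drake's profit is π_D = (365 - 3·64 - 3q_D)q_D - (76q_D) = (173 - 3q_D)q_D - (76q_D).
∂π_D/∂q_D = 97 - 6q_D = 0, so q_D = 97/6.

16.17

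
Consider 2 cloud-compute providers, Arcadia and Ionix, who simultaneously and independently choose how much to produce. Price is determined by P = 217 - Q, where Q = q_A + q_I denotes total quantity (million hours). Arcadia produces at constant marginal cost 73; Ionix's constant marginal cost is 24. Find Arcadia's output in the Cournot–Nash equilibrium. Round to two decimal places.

31.67

Arcadia's profit: π_A = (217 - Q)q_A - (73q_A). Setting ∂π_A/∂q_A = 0: 144 - 2q_A - (q_I) = 0.
Ionix's profit: π_I = (217 - Q)q_I - (24q_I). Setting ∂π_I/∂q_I = 0: 193 - 2q_I - (q_A) = 0.
Best responses: q_A = (144 - q_I)/2, q_I = (193 - q_A)/2.
Substituting one into the other gives q_A = 95/3 and q_I = 242/3.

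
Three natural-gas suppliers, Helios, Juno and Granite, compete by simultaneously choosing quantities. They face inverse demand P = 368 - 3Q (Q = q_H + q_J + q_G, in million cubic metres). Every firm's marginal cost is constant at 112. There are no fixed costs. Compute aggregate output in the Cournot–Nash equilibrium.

Each firm earns π_i = (368 - 3Q)q_i - 112q_i.
First-order condition (treating rivals' output as given): 256 - 6q_i - 3·Σ_{j≠i} q_j = 0.
With identical firms every q_j equals q_i, so Σ_{j≠i} q_j = 2q_i and 256 = 12q_i, giving q_i = 64/3.
Total output Q = 64/3 + 64/3 + 64/3 = 64.

64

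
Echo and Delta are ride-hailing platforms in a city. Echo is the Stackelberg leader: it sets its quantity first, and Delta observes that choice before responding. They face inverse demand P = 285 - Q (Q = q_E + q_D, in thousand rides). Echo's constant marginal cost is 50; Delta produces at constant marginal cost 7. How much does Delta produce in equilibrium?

91

The follower Delta best-responds to any q_E: π_D = (285 - Q)q_D - 7q_D.
Setting the follower's marginal profit to zero, 278 - q_E - 2q_D = 0, i.e. q_D = (278 - q_E)/2.
The leader anticipates this reaction. Substituting into P = 285 - Q gives P = 146 - (1/2)q_E, so π_E = (146 - (1/2)q_E)q_E - 50q_E.
Leader FOC: 96 - q_E = 0, so q_E = 96.
Then q_D = (278 - 96)/2 = 91.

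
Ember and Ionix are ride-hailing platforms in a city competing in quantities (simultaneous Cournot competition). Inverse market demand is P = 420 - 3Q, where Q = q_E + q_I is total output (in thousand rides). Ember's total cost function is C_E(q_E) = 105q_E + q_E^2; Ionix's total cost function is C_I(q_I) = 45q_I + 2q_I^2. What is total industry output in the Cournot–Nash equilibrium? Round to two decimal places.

Ember's profit: π_E = (420 - 3Q)q_E - (105q_E + q_E²). Setting ∂π_E/∂q_E = 0: 315 - 8q_E - 3(q_I) = 0.
Ionix's first-order condition: 375 - 10q_I - 3(q_E) = 0.
Best responses: q_E = (315 - 3q_I)/8, q_I = (375 - 3q_E)/10.
Substituting one into the other gives q_E = 28.5211 and q_I = 28.9437.
Total output Q = 28.5211 + 28.9437 = 57.4648.

57.46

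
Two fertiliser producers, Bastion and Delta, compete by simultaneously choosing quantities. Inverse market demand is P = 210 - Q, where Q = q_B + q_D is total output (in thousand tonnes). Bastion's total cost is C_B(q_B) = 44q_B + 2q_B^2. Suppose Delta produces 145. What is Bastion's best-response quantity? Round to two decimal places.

With the rival's output fixed at 145, Bastion's profit is π_B = (210 - 145 - q_B)q_B - (44q_B + 2q_B²) = (65 - q_B)q_B - (44q_B + 2q_B²).
∂π_B/∂q_B = 21 - 6q_B = 0, so q_B = 7/2.

3.50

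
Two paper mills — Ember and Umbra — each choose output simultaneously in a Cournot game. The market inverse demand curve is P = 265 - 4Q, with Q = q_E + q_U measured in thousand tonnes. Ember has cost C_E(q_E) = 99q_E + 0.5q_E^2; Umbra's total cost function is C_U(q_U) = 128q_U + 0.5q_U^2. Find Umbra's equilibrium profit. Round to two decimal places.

Ember's profit: π_E = (265 - 4Q)q_E - (99q_E + (1/2)q_E²). Setting ∂π_E/∂q_E = 0: 166 - 9q_E - 4(q_U) = 0.
Umbra's first-order condition: 137 - 9q_U - 4(q_E) = 0.
Best responses: q_E = (166 - 4q_U)/9, q_U = (137 - 4q_E)/9.
Solving the pair: q_E = 946/65, q_U = 569/65.
Price P = 265 - 4·(303/13) = 171.7692.
Umbra's profit: 171.7692·(569/65) - 128·(569/65) - (1/2)(569/65)² = 344.8342.

344.83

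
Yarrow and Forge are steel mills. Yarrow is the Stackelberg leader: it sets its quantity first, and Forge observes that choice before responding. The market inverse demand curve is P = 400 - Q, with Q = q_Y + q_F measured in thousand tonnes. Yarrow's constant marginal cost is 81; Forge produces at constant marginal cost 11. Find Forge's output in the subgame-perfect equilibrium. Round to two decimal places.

132.25

Solve by backward induction. Given q_Y, the follower Forge maximises π_F = (400 - q_Y - q_F)q_F - 11q_F.
Follower FOC: 389 - q_Y - 2q_F = 0, so q_F(q_Y) = (389 - q_Y)/2.
The leader anticipates this reaction. Substituting into P = 400 - Q gives P = 411/2 - (1/2)q_Y, so π_Y = (411/2 - (1/2)q_Y)q_Y - 81q_Y.
Leader FOC: 249/2 - q_Y = 0, so q_Y = 249/2.
Then q_F = (389 - 249/2)/2 = 529/4.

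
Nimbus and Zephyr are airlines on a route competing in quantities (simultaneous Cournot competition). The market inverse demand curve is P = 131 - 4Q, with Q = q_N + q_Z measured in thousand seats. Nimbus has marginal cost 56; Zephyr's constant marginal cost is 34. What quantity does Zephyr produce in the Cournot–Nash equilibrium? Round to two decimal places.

Nimbus's profit: π_N = (131 - 4Q)q_N - (56q_N). Setting ∂π_N/∂q_N = 0: 75 - 8q_N - 4(q_Z) = 0.
Zephyr's profit: π_Z = (131 - 4Q)q_Z - (34q_Z). Setting ∂π_Z/∂q_Z = 0: 97 - 8q_Z - 4(q_N) = 0.
Rearranging gives the reaction functions q_N = (75 - 4q_Z)/8 and q_Z = (97 - 4q_N)/8.
Solving the pair: q_N = 53/12, q_Z = 119/12.

9.92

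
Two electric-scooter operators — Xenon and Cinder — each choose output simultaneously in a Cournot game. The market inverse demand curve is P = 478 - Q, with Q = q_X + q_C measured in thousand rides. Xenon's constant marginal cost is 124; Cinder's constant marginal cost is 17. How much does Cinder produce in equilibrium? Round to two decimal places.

189.33

Xenon's profit: π_X = (478 - Q)q_X - (124q_X). Setting ∂π_X/∂q_X = 0: 354 - 2q_X - (q_C) = 0.
Cinder's profit: π_C = (478 - Q)q_C - (17q_C). Setting ∂π_C/∂q_C = 0: 461 - 2q_C - (q_X) = 0.
Best responses: q_X = (354 - q_C)/2, q_C = (461 - q_X)/2.
Substituting one into the other gives q_X = 247/3 and q_C = 568/3.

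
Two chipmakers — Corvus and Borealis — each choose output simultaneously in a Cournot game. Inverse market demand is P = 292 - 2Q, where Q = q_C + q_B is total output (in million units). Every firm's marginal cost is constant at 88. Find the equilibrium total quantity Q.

Each firm earns π_i = (292 - 2Q)q_i - 88q_i.
First-order condition (treating rivals' output as given): 204 - 4q_i - 2q_j = 0.
With identical firms every q_j equals q_i, so q_j = q_i and 204 = 6q_i, giving q_i = 34.
Total output Q = 34 + 34 = 68.

68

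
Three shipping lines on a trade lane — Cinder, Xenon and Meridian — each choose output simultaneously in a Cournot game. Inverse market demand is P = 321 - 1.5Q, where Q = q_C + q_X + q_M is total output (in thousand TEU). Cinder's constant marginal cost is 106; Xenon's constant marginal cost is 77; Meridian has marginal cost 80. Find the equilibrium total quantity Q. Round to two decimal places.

116.67

Cinder's profit: π_C = (321 - 1.5Q)q_C - (106q_C). Setting ∂π_C/∂q_C = 0: 215 - 3q_C - (3/2)(q_X + q_M) = 0.
Xenon's first-order condition: 244 - 3q_X - (3/2)(q_C + q_M) = 0.
Meridian's profit: π_M = (321 - 1.5Q)q_M - (80q_M). Setting ∂π_M/∂q_M = 0: 241 - 3q_M - (3/2)(q_C + q_X) = 0.
Adding the 3 first-order conditions: 700 − 6Q = 0, so Q = 350/3.
Back-substituting: q_C = (215 − 175)/(3/2) = 80/3, q_X = (244 − 175)/(3/2) = 46, q_M = (241 − 175)/(3/2) = 44.
Total output Q = 80/3 + 46 + 44 = 350/3.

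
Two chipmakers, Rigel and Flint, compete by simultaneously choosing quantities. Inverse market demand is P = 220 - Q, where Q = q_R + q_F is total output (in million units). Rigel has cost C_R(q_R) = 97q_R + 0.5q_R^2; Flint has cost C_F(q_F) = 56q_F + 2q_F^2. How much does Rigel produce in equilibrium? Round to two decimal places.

33.76

Rigel's profit: π_R = (220 - Q)q_R - (97q_R + (1/2)q_R²). Setting ∂π_R/∂q_R = 0: 123 - 3q_R - (q_F) = 0.
Flint's first-order condition: 164 - 6q_F - (q_R) = 0.
Best responses: q_R = (123 - q_F)/3, q_F = (164 - q_R)/6.
Solving the pair: q_R = 574/17, q_F = 369/17.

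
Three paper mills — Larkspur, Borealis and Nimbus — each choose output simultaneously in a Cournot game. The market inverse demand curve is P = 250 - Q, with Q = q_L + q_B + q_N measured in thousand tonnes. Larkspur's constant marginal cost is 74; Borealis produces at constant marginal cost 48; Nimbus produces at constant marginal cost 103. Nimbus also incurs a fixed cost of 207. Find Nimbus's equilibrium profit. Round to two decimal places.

41.06

Larkspur's profit: π_L = (250 - Q)q_L - (74q_L). Setting ∂π_L/∂q_L = 0: 176 - 2q_L - (q_B + q_N) = 0.
Borealis's profit: π_B = (250 - Q)q_B - (48q_B). Setting ∂π_B/∂q_B = 0: 202 - 2q_B - (q_L + q_N) = 0.
Nimbus's first-order condition: 147 - 2q_N - (q_L + q_B) = 0.
Adding the 3 first-order conditions: 525 − 4Q = 0, so Q = 525/4.
Back-substituting: q_L = (176 − 525/4) = 179/4, q_B = (202 − 525/4) = 283/4, q_N = (147 − 525/4) = 63/4.
Price P = 250 - 525/4 = 475/4.
Nimbus's profit: (475/4 - 103)·(63/4) - 207 = 657/16.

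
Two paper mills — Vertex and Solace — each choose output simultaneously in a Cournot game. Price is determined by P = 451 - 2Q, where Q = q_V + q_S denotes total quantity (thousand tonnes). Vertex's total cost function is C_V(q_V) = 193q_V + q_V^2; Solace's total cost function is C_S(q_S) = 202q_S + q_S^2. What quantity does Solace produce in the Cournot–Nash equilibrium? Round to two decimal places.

Vertex's profit: π_V = (451 - 2Q)q_V - (193q_V + q_V²). Setting ∂π_V/∂q_V = 0: 258 - 6q_V - 2(q_S) = 0.
Solace's first-order condition: 249 - 6q_S - 2(q_V) = 0.
Best responses: q_V = (258 - 2q_S)/6, q_S = (249 - 2q_V)/6.
Substituting one into the other gives q_V = 525/16 and q_S = 489/16.

30.56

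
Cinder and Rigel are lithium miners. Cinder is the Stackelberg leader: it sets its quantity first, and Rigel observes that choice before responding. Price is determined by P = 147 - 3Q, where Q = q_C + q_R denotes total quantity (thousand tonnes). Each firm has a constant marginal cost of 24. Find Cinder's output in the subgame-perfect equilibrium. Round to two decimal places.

20.50

Solve by backward induction. Given q_C, the follower Rigel maximises π_R = (147 - 3q_C - 3q_R)q_R - 24q_R.
Setting the follower's marginal profit to zero, 123 - 3q_C - 6q_R = 0, i.e. q_R = (123 - 3q_C)/6.
Cinder substitutes q_R(q_C) into its own profit: π_C = q_C(147 - 3q_C - (123 - 3q_C)/2) - 24q_C = (171/2 - (3/2)q_C)q_C - 24q_C.
Maximising: ∂π_C/∂q_C = 123/2 - 3q_C = 0, giving q_C = 41/2.
Then q_R = (123 - 3·(41/2))/6 = 41/4.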